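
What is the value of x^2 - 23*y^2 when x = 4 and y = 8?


x^2 - d*y^2
= 4^2 - 23*8^2
= 16 - 1472
= -1456

-1456


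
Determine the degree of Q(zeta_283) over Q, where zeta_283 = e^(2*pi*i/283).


The degree equals Euler's totient phi(283).
283 = 283
phi(283) = 282

282


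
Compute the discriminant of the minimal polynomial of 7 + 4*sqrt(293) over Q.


The element 7 + 4*sqrt(293) has minimal polynomial:
x^2 - 14*x - 4639
Discriminant = (-14)^2 - 4*(-4639)
= 196 + 18556
= 18752

18752


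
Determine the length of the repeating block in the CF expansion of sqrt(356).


Run the CF algorithm for sqrt(356).
a_0 = floor(sqrt(356)) = 18; set m_0=0, q_0=1.
Recurrence: m' = q*a - m,  q' = (d - m'^2)/q,  a' = floor((a_0 + m')/q').
  step 1: m=18, q=32, a=1
  step 2: m=14, q=5, a=6
  step 3: m=16, q=20, a=1
  step 4: m=4, q=17, a=1
  step 5: m=13, q=11, a=2
  step 6: m=9, q=25, a=1
  step 7: m=16, q=4, a=8
  step 8: m=16, q=25, a=1
  step 9: m=9, q=11, a=2
  step 10: m=13, q=17, a=1
  step 11: m=4, q=20, a=1
  step 12: m=16, q=5, a=6
  step 13: m=14, q=32, a=1
  step 14: m=18, q=1, a=36
a_14 = 2*a_0 = 36, so the period closes here.
sqrt(356) = [18; 1, 6, 1, 1, 2, 1, 8, 1, 2, 1, 1, 6, 1, 36]
Period length = 14

14


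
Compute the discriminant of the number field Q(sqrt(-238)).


For K = Q(sqrt(d)) with d squarefree: disc(K) = d if d = 1 mod 4, and disc(K) = 4d if d = 2 or 3 mod 4.
Here d = -238, and d mod 4 = 2.
d = 2 mod 4, not 1 (O_K = Z[sqrt(d)]), so disc(K) = 4d = 4 * (-238) = -952

-952


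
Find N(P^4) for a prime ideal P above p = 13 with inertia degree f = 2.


N(P^a) = p^(a*f)
= 13^(4*2)
= 13^8
= 815730721

815730721


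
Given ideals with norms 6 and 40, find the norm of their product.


N(IJ) = N(I) * N(J)
= 6 * 40
= 240

240


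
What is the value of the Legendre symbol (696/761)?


p = 761 is prime, so compute (696/761) with the reciprocity algorithm (Jacobi-symbol steps: pull out 2s via (2/n), flip via reciprocity, reduce):
  pull out 2: (2/761) = +1  (since 761 mod 8 = 1)
  pull out 2: (2/761) = +1  (since 761 mod 8 = 1)
  pull out 2: (2/761) = +1  (since 761 mod 8 = 1)
  reciprocity: (87/761) -> +(761/87)
  reduce: (65/87)
  reciprocity: (65/87) -> +(87/65)
  reduce: (22/65)
  pull out 2: (2/65) = +1  (since 65 mod 8 = 1)
  reciprocity: (11/65) -> +(65/11)
  reduce: (10/11)
  pull out 2: (2/11) = -1  (since 11 mod 8 = 3)
  reciprocity: (5/11) -> +(11/5)
  reduce: (1/5)
  (1/5) = 1
Product of signs = -1
(696/761) = -1

-1


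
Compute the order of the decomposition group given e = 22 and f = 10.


|D_P| = e * f
= 22 * 10
= 220

220


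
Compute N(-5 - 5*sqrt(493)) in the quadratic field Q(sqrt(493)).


N(a + b*sqrt(d)) = a^2 - d*b^2
= (-5)^2 - (493)*(-5)^2
= 25 - 12325
= -12300

-12300


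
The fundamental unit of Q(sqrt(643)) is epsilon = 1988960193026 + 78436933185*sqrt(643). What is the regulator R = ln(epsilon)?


epsilon = 1988960193026 + 78436933185*sqrt(643)
= 3.9779e+12
R = ln(3.9779e+12)
= 29.0118

29.0118


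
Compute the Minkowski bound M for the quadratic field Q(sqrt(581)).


d = 581, d mod 4 = 1, so disc(K) = d = 581; |disc(K)| = 581
Real quadratic field, so n = 2, s = r2 = 0, r1 = 2
M = (n!/n^n) * (4/pi)^s * sqrt(|disc(K)|) = (2!/2^2) * (4/pi)^0 * sqrt(581)
= 0.5 * 1.000000 * 24.103942
= 12.0520

12.0520


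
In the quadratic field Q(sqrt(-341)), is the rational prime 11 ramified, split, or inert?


K = Q(sqrt(-341)). Since d mod 4 = 3, disc(K) = -1364.
Check p | disc: -1364 mod 11 = 0.
p divides disc, so p ramifies: (p) = P^2 with e=2, f=1, g=1.
Therefore p is ramified.

ramified


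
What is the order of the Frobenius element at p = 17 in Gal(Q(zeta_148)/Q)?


The Frobenius at p in Gal(Q(zeta_n)/Q) = (Z/nZ)* is the class of p, so its order is ord_148(17), the smallest k >= 1 with 17^k = 1 mod 148.
n = 148 = 2^2 * 37, phi(148) = 72; the order divides phi(n).
Divisors of 72: 1, 2, 3, 4, 6, 8, 9, 12, 18, 24, 36, 72
Repeated squaring mod 148: 17^1 = 17, 17^2 = 141, 17^4 = 49, 17^8 = 33, 17^16 = 53, 17^32 = 145, 17^64 = 9
Test divisors in increasing order:
  k=1: 17^1 = 17 mod 148
  k=2: 17^2 = 141 mod 148
  k=3: 17^3 = 141 * 17 = 29 mod 148
  k=4: 17^4 = 49 mod 148
  k=6: 17^6 = 49 * 141 = 101 mod 148
  k=8: 17^8 = 33 mod 148
  k=9: 17^9 = 33 * 17 = 117 mod 148
  k=12: 17^12 = 33 * 49 = 137 mod 148
  k=18: 17^18 = 53 * 141 = 73 mod 148
  k=24: 17^24 = 53 * 33 = 121 mod 148
  k=36: 17^36 = 145 * 49 = 1 mod 148  <- first divisor giving 1
Order = 36

36


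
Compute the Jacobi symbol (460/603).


Compute (460/603) via quadratic reciprocity:
  pull out 2: (2/603) = -1  (since 603 mod 8 = 3)
  pull out 2: (2/603) = -1  (since 603 mod 8 = 3)
  reciprocity: (115/603) -> -(603/115)
  reduce: (28/115)
  pull out 2: (2/115) = -1  (since 115 mod 8 = 3)
  pull out 2: (2/115) = -1  (since 115 mod 8 = 3)
  reciprocity: (7/115) -> -(115/7)
  reduce: (3/7)
  reciprocity: (3/7) -> -(7/3)
  reduce: (1/3)
  (1/3) = 1
Product of signs = -1

-1


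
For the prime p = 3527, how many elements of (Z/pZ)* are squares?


For prime p, the number of non-zero quadratic residues is (p-1)/2.
= (3527-1)/2
= 1763

1763


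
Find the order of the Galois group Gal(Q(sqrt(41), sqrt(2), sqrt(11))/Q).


The 3 square roots of distinct primes are multiplicatively independent over Q,
so [K:Q] = 2^3 and Gal(K/Q) is isomorphic to (Z/2Z)^3.
|Gal| = 2^3 = 8

8


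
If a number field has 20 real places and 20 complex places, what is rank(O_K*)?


By Dirichlet's unit theorem:
rank = r1 + r2 - 1
= 20 + 20 - 1
= 39

39


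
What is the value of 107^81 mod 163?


p = 163 is prime and the exponent is (p-1)/2 = 81, so by Euler's criterion 107^81 = (107/163) = +1 or -1 mod 163.
Compute by square-and-multiply:
  81 = 64 + 16 + 1 (binary 1010001)
  Repeated squaring mod 163: 107^1 = 107, 107^2 = 39, 107^4 = 54, 107^8 = 145, 107^16 = 161, 107^32 = 4, 107^64 = 16
  107^81 = 107^64 * 107^16 * 107^1 = 16 * 161 * 107 mod 163
    16 * 161 = 2576 = 131 mod 163
    131 * 107 = 14017 = 162 mod 163
  107^81 = 162 mod 163
Result 162 = p - 1 = -1 mod 163: 107 is a quadratic non-residue mod 163. As a residue in [0, p-1] the value is 162.
107^81 mod 163 = 162

162


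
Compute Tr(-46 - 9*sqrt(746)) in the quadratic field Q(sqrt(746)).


Tr(a + b*sqrt(d)) = (a + b*sqrt(d)) + (a - b*sqrt(d)) = 2a
= 2 * (-46)
= -92

-92


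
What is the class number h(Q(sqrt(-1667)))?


K = Q(sqrt(-1667)). d mod 4 = 1, so D = disc(K) = d = -1667
h(K) equals the number of primitive reduced positive-definite forms (a, b, c) = a*x^2 + b*x*y + c*y^2 with b^2 - 4ac = D,
where reduced means |b| <= a <= c, with b >= 0 whenever |b| = a or a = c, and primitive means gcd(a, b, c) = 1.
Reduced forces 3a^2 <= |D| = 1667, so 1 <= a <= 23; b must have the parity of D, and c = (b^2 - D)/(4a) must be an integer >= a.
Enumerate a = 1..23, b in [-a, a]:
  a=1: (1, 1, 417)  [1]
  a=2: none
  a=3: (3, -1, 139), (3, 1, 139)  [2]
  a=4..8: none
  a=9: (9, -5, 47), (9, 5, 47)  [2]
  a=10: none
  a=11: (11, -7, 39), (11, 7, 39)  [2]
  a=12: none
  a=13: (13, -7, 33), (13, 7, 33)  [2]
  a=14..16: none
  a=17: (17, -13, 27), (17, 13, 27)  [2]
  a=18: none
  a=19: (19, -9, 23), (19, 9, 23)  [2]
  a=20..23: none
Total reduced forms: 1 + 2 + 2 + 2 + 2 + 2 + 2 = 13
h = 13

13


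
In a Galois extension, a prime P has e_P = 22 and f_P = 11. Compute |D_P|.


|D_P| = e * f
= 22 * 11
= 242

242


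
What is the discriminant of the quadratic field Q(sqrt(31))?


For K = Q(sqrt(d)) with d squarefree: disc(K) = d if d = 1 mod 4, and disc(K) = 4d if d = 2 or 3 mod 4.
Here d = 31, and d mod 4 = 3.
d = 3 mod 4, not 1 (O_K = Z[sqrt(d)]), so disc(K) = 4d = 4 * (31) = 124

124


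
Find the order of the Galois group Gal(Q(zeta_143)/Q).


|Gal(Q(zeta_143)/Q)| = phi(143)
= 120

120


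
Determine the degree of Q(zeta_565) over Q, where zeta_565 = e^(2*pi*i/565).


The degree equals Euler's totient phi(565).
565 = 5 * 113
phi(565) = 448

448


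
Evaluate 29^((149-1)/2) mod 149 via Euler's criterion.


p = 149 is prime and the exponent is (p-1)/2 = 74, so by Euler's criterion 29^74 = (29/149) = +1 or -1 mod 149.
Compute by square-and-multiply:
  74 = 64 + 8 + 2 (binary 1001010)
  Repeated squaring mod 149: 29^1 = 29, 29^2 = 96, 29^4 = 127, 29^8 = 37, 29^16 = 28, 29^32 = 39, 29^64 = 31
  29^74 = 29^64 * 29^8 * 29^2 = 31 * 37 * 96 mod 149
    31 * 37 = 1147 = 104 mod 149
    104 * 96 = 9984 = 1 mod 149
  29^74 = 1 mod 149
Result 1: 29 is a quadratic residue mod 149.
29^74 mod 149 = 1

1


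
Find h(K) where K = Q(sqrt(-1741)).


K = Q(sqrt(-1741)). d mod 4 = 3, so D = disc(K) = 4d = -6964
h(K) equals the number of primitive reduced positive-definite forms (a, b, c) = a*x^2 + b*x*y + c*y^2 with b^2 - 4ac = D,
where reduced means |b| <= a <= c, with b >= 0 whenever |b| = a or a = c, and primitive means gcd(a, b, c) = 1.
Reduced forces 3a^2 <= |D| = 6964, so 1 <= a <= 48; b must have the parity of D, and c = (b^2 - D)/(4a) must be an integer >= a.
Enumerate a = 1..48, b in [-a, a]:
  a=1: (1, 0, 1741)  [1]
  a=2: (2, 2, 871)  [1]
  a=3..4: none
  a=5: (5, -4, 349), (5, 4, 349)  [2]
  a=6: none
  a=7: (7, -6, 250), (7, 6, 250)  [2]
  a=8..9: none
  a=10: (10, -6, 175), (10, 6, 175)  [2]
  a=11..12: none
  a=13: (13, -2, 134), (13, 2, 134)  [2]
  a=14: (14, -6, 125), (14, 6, 125)  [2]
  a=15..18: none
  a=19: (19, -16, 95), (19, 16, 95)  [2]
  a=20..24: none
  a=25: (25, -6, 70), (25, 6, 70)  [2]
  a=26: (26, -2, 67), (26, 2, 67)  [2]
  a=27..28: none
  a=29: (29, -24, 65), (29, 24, 65)  [2]
  a=30..34: none
  a=35: (35, -34, 58), (35, -6, 50), (35, 6, 50), (35, 34, 58)  [4]
  a=36..37: none
  a=38: (38, -22, 49), (38, 22, 49)  [2]
  a=39..48: none
Total reduced forms: 1 + 1 + 2 + 2 + 2 + 2 + 2 + 2 + 2 + 2 + 2 + 4 + 2 = 26
h = 26

26


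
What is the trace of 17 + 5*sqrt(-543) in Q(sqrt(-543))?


Tr(a + b*sqrt(d)) = (a + b*sqrt(d)) + (a - b*sqrt(d)) = 2a
= 2 * (17)
= 34

34


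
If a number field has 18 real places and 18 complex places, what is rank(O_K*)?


By Dirichlet's unit theorem:
rank = r1 + r2 - 1
= 18 + 18 - 1
= 35

35


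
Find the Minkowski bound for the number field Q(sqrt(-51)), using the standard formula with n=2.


d = -51, d mod 4 = 1, so disc(K) = d = -51; |disc(K)| = 51
Imaginary quadratic field, so n = 2, s = r2 = 1, r1 = 0
M = (n!/n^n) * (4/pi)^s * sqrt(|disc(K)|) = (2!/2^2) * (4/pi)^1 * sqrt(51)
= 0.5 * 1.273240 * 7.141428
= 4.5464

4.5464


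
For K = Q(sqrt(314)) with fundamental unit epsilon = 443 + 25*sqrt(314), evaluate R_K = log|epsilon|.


epsilon = 443 + 25*sqrt(314)
= 886.0011
R = ln(886.0011)
= 6.7867

6.7867


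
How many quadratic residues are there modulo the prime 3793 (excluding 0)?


For prime p, the number of non-zero quadratic residues is (p-1)/2.
= (3793-1)/2
= 1896

1896


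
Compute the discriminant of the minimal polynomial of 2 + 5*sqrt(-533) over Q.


The element 2 + 5*sqrt(-533) has minimal polynomial:
x^2 - 4*x + 13329
Discriminant = (-4)^2 - 4*(13329)
= 16 - 53316
= -53300

-53300


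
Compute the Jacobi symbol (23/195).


Compute (23/195) via quadratic reciprocity:
  reciprocity: (23/195) -> -(195/23)
  reduce: (11/23)
  reciprocity: (11/23) -> -(23/11)
  reduce: (1/11)
  (1/11) = 1
Product of signs = 1

1


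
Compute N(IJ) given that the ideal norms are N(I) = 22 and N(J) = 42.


N(IJ) = N(I) * N(J)
= 22 * 42
= 924

924


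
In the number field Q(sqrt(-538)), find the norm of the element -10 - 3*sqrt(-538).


N(a + b*sqrt(d)) = a^2 - d*b^2
= (-10)^2 - (-538)*(-3)^2
= 100 + 4842
= 4942

4942


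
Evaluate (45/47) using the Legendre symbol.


p = 47 is prime, so compute (45/47) with the reciprocity algorithm (Jacobi-symbol steps: pull out 2s via (2/n), flip via reciprocity, reduce):
  reciprocity: (45/47) -> +(47/45)
  reduce: (2/45)
  pull out 2: (2/45) = -1  (since 45 mod 8 = 5)
  (1/45) = 1
Product of signs = -1
(45/47) = -1

-1


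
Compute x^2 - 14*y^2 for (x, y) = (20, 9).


x^2 - d*y^2
= 20^2 - 14*9^2
= 400 - 1134
= -734

-734


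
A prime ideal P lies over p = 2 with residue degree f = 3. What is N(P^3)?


N(P^a) = p^(a*f)
= 2^(3*3)
= 2^9
= 512

512


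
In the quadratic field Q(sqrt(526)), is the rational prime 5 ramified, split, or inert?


K = Q(sqrt(526)). Since d mod 4 = 2, disc(K) = 2104.
Check p | disc: 2104 mod 5 = 4.
p does not divide disc. Compute Legendre symbol (d/p):
1^((5-1)/2) mod 5 = 1
(d/p) = 1, so p splits: (p) = P*P' with e=1, f=1, g=2.
Therefore p is split.

split


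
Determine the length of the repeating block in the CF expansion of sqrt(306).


Run the CF algorithm for sqrt(306).
a_0 = floor(sqrt(306)) = 17; set m_0=0, q_0=1.
Recurrence: m' = q*a - m,  q' = (d - m'^2)/q,  a' = floor((a_0 + m')/q').
  step 1: m=17, q=17, a=2
  step 2: m=17, q=1, a=34
a_2 = 2*a_0 = 34, so the period closes here.
sqrt(306) = [17; 2, 34]
Period length = 2

2


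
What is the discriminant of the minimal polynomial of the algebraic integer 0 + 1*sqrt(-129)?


The element 0 + 1*sqrt(-129) has minimal polynomial:
x^2 + 0*x + 129
Discriminant = (0)^2 - 4*(129)
= 0 - 516
= -516

-516


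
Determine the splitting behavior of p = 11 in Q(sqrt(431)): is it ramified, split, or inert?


K = Q(sqrt(431)). Since d mod 4 = 3, disc(K) = 1724.
Check p | disc: 1724 mod 11 = 8.
p does not divide disc. Compute Legendre symbol (d/p):
2^((11-1)/2) mod 11 = -1
(d/p) = -1, so p is inert: (p) stays prime with e=1, f=2, g=1.
Therefore p is inert.

inert


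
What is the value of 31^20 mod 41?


p = 41 is prime and the exponent is (p-1)/2 = 20, so by Euler's criterion 31^20 = (31/41) = +1 or -1 mod 41.
Compute by square-and-multiply:
  20 = 16 + 4 (binary 10100)
  Repeated squaring mod 41: 31^1 = 31, 31^2 = 18, 31^4 = 37, 31^8 = 16, 31^16 = 10
  31^20 = 31^16 * 31^4 = 10 * 37 mod 41
    10 * 37 = 370 = 1 mod 41
  31^20 = 1 mod 41
Result 1: 31 is a quadratic residue mod 41.
31^20 mod 41 = 1

1


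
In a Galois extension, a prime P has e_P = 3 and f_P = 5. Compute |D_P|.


|D_P| = e * f
= 3 * 5
= 15

15


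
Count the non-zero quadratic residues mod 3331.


For prime p, the number of non-zero quadratic residues is (p-1)/2.
= (3331-1)/2
= 1665

1665


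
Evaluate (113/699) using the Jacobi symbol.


Compute (113/699) via quadratic reciprocity:
  reciprocity: (113/699) -> +(699/113)
  reduce: (21/113)
  reciprocity: (21/113) -> +(113/21)
  reduce: (8/21)
  pull out 2: (2/21) = -1  (since 21 mod 8 = 5)
  pull out 2: (2/21) = -1  (since 21 mod 8 = 5)
  pull out 2: (2/21) = -1  (since 21 mod 8 = 5)
  (1/21) = 1
Product of signs = -1

-1


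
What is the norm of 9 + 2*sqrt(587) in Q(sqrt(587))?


N(a + b*sqrt(d)) = a^2 - d*b^2
= (9)^2 - (587)*(2)^2
= 81 - 2348
= -2267

-2267


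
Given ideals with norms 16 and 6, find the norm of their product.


N(IJ) = N(I) * N(J)
= 16 * 6
= 96

96


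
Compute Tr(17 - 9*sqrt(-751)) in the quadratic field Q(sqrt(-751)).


Tr(a + b*sqrt(d)) = (a + b*sqrt(d)) + (a - b*sqrt(d)) = 2a
= 2 * (17)
= 34

34


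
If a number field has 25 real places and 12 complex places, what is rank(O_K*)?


By Dirichlet's unit theorem:
rank = r1 + r2 - 1
= 25 + 12 - 1
= 36

36


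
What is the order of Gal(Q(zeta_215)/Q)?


|Gal(Q(zeta_215)/Q)| = phi(215)
= 168

168


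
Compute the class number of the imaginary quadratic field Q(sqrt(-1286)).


K = Q(sqrt(-1286)). d mod 4 = 2, so D = disc(K) = 4d = -5144
h(K) equals the number of primitive reduced positive-definite forms (a, b, c) = a*x^2 + b*x*y + c*y^2 with b^2 - 4ac = D,
where reduced means |b| <= a <= c, with b >= 0 whenever |b| = a or a = c, and primitive means gcd(a, b, c) = 1.
Reduced forces 3a^2 <= |D| = 5144, so 1 <= a <= 41; b must have the parity of D, and c = (b^2 - D)/(4a) must be an integer >= a.
Enumerate a = 1..41, b in [-a, a]:
  a=1: (1, 0, 1286)  [1]
  a=2: (2, 0, 643)  [1]
  a=3: (3, -2, 429), (3, 2, 429)  [2]
  a=4: none
  a=5: (5, -4, 258), (5, 4, 258)  [2]
  a=6: (6, -4, 215), (6, 4, 215)  [2]
  a=7: (7, -6, 185), (7, 6, 185)  [2]
  a=8: none
  a=9: (9, -2, 143), (9, 2, 143)  [2]
  a=10: (10, -4, 129), (10, 4, 129)  [2]
  a=11: (11, -2, 117), (11, 2, 117)  [2]
  a=12: none
  a=13: (13, -2, 99), (13, 2, 99)  [2]
  a=14: (14, -8, 93), (14, 8, 93)  [2]
  a=15: (15, -14, 89), (15, -4, 86), (15, 4, 86), (15, 14, 89)  [4]
  a=16..17: none
  a=18: (18, -16, 75), (18, 16, 75)  [2]
  a=19: (19, -10, 69), (19, 10, 69)  [2]
  a=20: none
  a=21: (21, -20, 66), (21, -8, 62), (21, 8, 62), (21, 20, 66)  [4]
  a=22: (22, -20, 63), (22, 20, 63)  [2]
  a=23: (23, -10, 57), (23, 10, 57)  [2]
  a=24: none
  a=25: (25, -16, 54), (25, 16, 54)  [2]
  a=26: (26, -24, 55), (26, 24, 55)  [2]
  a=27: (27, -16, 50), (27, 16, 50)  [2]
  a=28..29: none
  a=30: (30, -16, 45), (30, -4, 43), (30, 4, 43), (30, 16, 45)  [4]
  a=31: (31, -8, 42), (31, 8, 42)  [2]
  a=32: none
  a=33: (33, -20, 42), (33, -2, 39), (33, 2, 39), (33, 20, 42)  [4]
  a=34: none
  a=35: (35, -34, 45), (35, -6, 37), (35, 6, 37), (35, 34, 45)  [4]
  a=36..37: none
  a=38: (38, -28, 39), (38, 28, 39)  [2]
  a=39..41: none
Total reduced forms: 1 + 1 + 2 + 2 + 2 + 2 + 2 + 2 + 2 + 2 + 2 + 4 + 2 + 2 + 4 + 2 + 2 + 2 + 2 + 2 + 4 + 2 + 4 + 4 + 2 = 58
h = 58

58


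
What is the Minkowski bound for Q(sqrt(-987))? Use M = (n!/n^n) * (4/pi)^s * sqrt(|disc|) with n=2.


d = -987, d mod 4 = 1, so disc(K) = d = -987; |disc(K)| = 987
Imaginary quadratic field, so n = 2, s = r2 = 1, r1 = 0
M = (n!/n^n) * (4/pi)^s * sqrt(|disc(K)|) = (2!/2^2) * (4/pi)^1 * sqrt(987)
= 0.5 * 1.273240 * 31.416556
= 20.0004

20.0004


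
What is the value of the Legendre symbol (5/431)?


p = 431 is prime, so compute (5/431) with the reciprocity algorithm (Jacobi-symbol steps: pull out 2s via (2/n), flip via reciprocity, reduce):
  reciprocity: (5/431) -> +(431/5)
  reduce: (1/5)
  (1/5) = 1
Product of signs = 1
(5/431) = 1

1


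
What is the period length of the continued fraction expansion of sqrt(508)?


Run the CF algorithm for sqrt(508).
a_0 = floor(sqrt(508)) = 22; set m_0=0, q_0=1.
Recurrence: m' = q*a - m,  q' = (d - m'^2)/q,  a' = floor((a_0 + m')/q').
  step 1: m=22, q=24, a=1
  step 2: m=2, q=21, a=1
  step 3: m=19, q=7, a=5
  step 4: m=16, q=36, a=1
  step 5: m=20, q=3, a=14
  step 6: m=22, q=8, a=5
  step 7: m=18, q=23, a=1
  step 8: m=5, q=21, a=1
  step 9: m=16, q=12, a=3
  step 10: m=20, q=9, a=4
  step 11: m=16, q=28, a=1
  step 12: m=12, q=13, a=2
  step 13: m=14, q=24, a=1
  step 14: m=10, q=17, a=1
  step 15: m=7, q=27, a=1
  step 16: m=20, q=4, a=10
  step 17: m=20, q=27, a=1
  step 18: m=7, q=17, a=1
  step 19: m=10, q=24, a=1
  step 20: m=14, q=13, a=2
  step 21: m=12, q=28, a=1
  step 22: m=16, q=9, a=4
  step 23: m=20, q=12, a=3
  step 24: m=16, q=21, a=1
  step 25: m=5, q=23, a=1
  step 26: m=18, q=8, a=5
  step 27: m=22, q=3, a=14
  step 28: m=20, q=36, a=1
  step 29: m=16, q=7, a=5
  step 30: m=19, q=21, a=1
  step 31: m=2, q=24, a=1
  step 32: m=22, q=1, a=44
a_32 = 2*a_0 = 44, so the period closes here.
sqrt(508) = [22; 1, 1, 5, 1, 14, 5, 1, 1, 3, 4, 1, 2, 1, 1, 1, 10, 1, 1, 1, 2, 1, 4, 3, 1, 1, 5, 14, 1, 5, 1, 1, 44]
Period length = 32

32


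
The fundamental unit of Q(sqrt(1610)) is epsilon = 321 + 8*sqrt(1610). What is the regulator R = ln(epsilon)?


epsilon = 321 + 8*sqrt(1610)
= 641.9984
R = ln(641.9984)
= 6.4646

6.4646


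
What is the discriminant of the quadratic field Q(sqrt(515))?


For K = Q(sqrt(d)) with d squarefree: disc(K) = d if d = 1 mod 4, and disc(K) = 4d if d = 2 or 3 mod 4.
Here d = 515, and d mod 4 = 3.
d = 3 mod 4, not 1 (O_K = Z[sqrt(d)]), so disc(K) = 4d = 4 * (515) = 2060

2060


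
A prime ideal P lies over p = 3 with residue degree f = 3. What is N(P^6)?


N(P^a) = p^(a*f)
= 3^(6*3)
= 3^18
= 387420489

387420489


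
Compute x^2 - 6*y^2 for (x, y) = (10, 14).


x^2 - d*y^2
= 10^2 - 6*14^2
= 100 - 1176
= -1076

-1076


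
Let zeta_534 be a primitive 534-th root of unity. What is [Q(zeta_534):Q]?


The degree equals Euler's totient phi(534).
534 = 2 * 3 * 89
phi(534) = 176

176


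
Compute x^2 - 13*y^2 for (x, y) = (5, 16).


x^2 - d*y^2
= 5^2 - 13*16^2
= 25 - 3328
= -3303

-3303


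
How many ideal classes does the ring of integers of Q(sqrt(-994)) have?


K = Q(sqrt(-994)). d mod 4 = 2, so D = disc(K) = 4d = -3976
h(K) equals the number of primitive reduced positive-definite forms (a, b, c) = a*x^2 + b*x*y + c*y^2 with b^2 - 4ac = D,
where reduced means |b| <= a <= c, with b >= 0 whenever |b| = a or a = c, and primitive means gcd(a, b, c) = 1.
Reduced forces 3a^2 <= |D| = 3976, so 1 <= a <= 36; b must have the parity of D, and c = (b^2 - D)/(4a) must be an integer >= a.
Enumerate a = 1..36, b in [-a, a]:
  a=1: (1, 0, 994)  [1]
  a=2: (2, 0, 497)  [1]
  a=3..4: none
  a=5: (5, -2, 199), (5, 2, 199)  [2]
  a=6: none
  a=7: (7, 0, 142)  [1]
  a=8..9: none
  a=10: (10, -8, 101), (10, 8, 101)  [2]
  a=11..13: none
  a=14: (14, 0, 71)  [1]
  a=15..16: none
  a=17: (17, -6, 59), (17, 6, 59)  [2]
  a=18..22: none
  a=23: (23, -16, 46), (23, 16, 46)  [2]
  a=24: none
  a=25: (25, -18, 43), (25, 18, 43)  [2]
  a=26..33: none
  a=34: (34, -28, 35), (34, 28, 35)  [2]
  a=35..36: none
Total reduced forms: 1 + 1 + 2 + 1 + 2 + 1 + 2 + 2 + 2 + 2 = 16
h = 16

16


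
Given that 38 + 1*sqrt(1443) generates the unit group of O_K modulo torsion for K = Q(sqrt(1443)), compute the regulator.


epsilon = 38 + 1*sqrt(1443)
= 75.9868
R = ln(75.9868)
= 4.3306

4.3306


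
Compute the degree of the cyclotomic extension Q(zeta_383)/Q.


The degree equals Euler's totient phi(383).
383 = 383
phi(383) = 382

382


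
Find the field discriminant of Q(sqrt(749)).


For K = Q(sqrt(d)) with d squarefree: disc(K) = d if d = 1 mod 4, and disc(K) = 4d if d = 2 or 3 mod 4.
Here d = 749, and d mod 4 = 1.
d = 1 mod 4 (O_K = Z[(1+sqrt(d))/2]), so disc(K) = d = 749

749


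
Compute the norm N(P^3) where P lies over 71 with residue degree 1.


N(P^a) = p^(a*f)
= 71^(3*1)
= 71^3
= 357911

357911


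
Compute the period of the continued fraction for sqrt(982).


Run the CF algorithm for sqrt(982).
a_0 = floor(sqrt(982)) = 31; set m_0=0, q_0=1.
Recurrence: m' = q*a - m,  q' = (d - m'^2)/q,  a' = floor((a_0 + m')/q').
  step 1: m=31, q=21, a=2
  step 2: m=11, q=41, a=1
  step 3: m=30, q=2, a=30
  step 4: m=30, q=41, a=1
  step 5: m=11, q=21, a=2
  step 6: m=31, q=1, a=62
a_6 = 2*a_0 = 62, so the period closes here.
sqrt(982) = [31; 2, 1, 30, 1, 2, 62]
Period length = 6

6


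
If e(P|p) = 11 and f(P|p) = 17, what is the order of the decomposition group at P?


|D_P| = e * f
= 11 * 17
= 187

187


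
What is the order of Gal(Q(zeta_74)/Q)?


|Gal(Q(zeta_74)/Q)| = phi(74)
= 36

36


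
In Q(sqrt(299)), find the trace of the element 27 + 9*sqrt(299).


Tr(a + b*sqrt(d)) = (a + b*sqrt(d)) + (a - b*sqrt(d)) = 2a
= 2 * (27)
= 54

54


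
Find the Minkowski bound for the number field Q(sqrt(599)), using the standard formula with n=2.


d = 599, d mod 4 = 3, so disc(K) = 4d = 2396; |disc(K)| = 2396
Real quadratic field, so n = 2, s = r2 = 0, r1 = 2
M = (n!/n^n) * (4/pi)^s * sqrt(|disc(K)|) = (2!/2^2) * (4/pi)^0 * sqrt(2396)
= 0.5 * 1.000000 * 48.948953
= 24.4745

24.4745


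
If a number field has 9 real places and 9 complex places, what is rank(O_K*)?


By Dirichlet's unit theorem:
rank = r1 + r2 - 1
= 9 + 9 - 1
= 17

17


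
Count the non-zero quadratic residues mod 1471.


For prime p, the number of non-zero quadratic residues is (p-1)/2.
= (1471-1)/2
= 735

735


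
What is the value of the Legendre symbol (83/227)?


p = 227 is prime, so compute (83/227) with the reciprocity algorithm (Jacobi-symbol steps: pull out 2s via (2/n), flip via reciprocity, reduce):
  reciprocity: (83/227) -> -(227/83)
  reduce: (61/83)
  reciprocity: (61/83) -> +(83/61)
  reduce: (22/61)
  pull out 2: (2/61) = -1  (since 61 mod 8 = 5)
  reciprocity: (11/61) -> +(61/11)
  reduce: (6/11)
  pull out 2: (2/11) = -1  (since 11 mod 8 = 3)
  reciprocity: (3/11) -> -(11/3)
  reduce: (2/3)
  pull out 2: (2/3) = -1  (since 3 mod 8 = 3)
  (1/3) = 1
Product of signs = -1
(83/227) = -1

-1


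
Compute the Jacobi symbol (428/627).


Compute (428/627) via quadratic reciprocity:
  pull out 2: (2/627) = -1  (since 627 mod 8 = 3)
  pull out 2: (2/627) = -1  (since 627 mod 8 = 3)
  reciprocity: (107/627) -> -(627/107)
  reduce: (92/107)
  pull out 2: (2/107) = -1  (since 107 mod 8 = 3)
  pull out 2: (2/107) = -1  (since 107 mod 8 = 3)
  reciprocity: (23/107) -> -(107/23)
  reduce: (15/23)
  reciprocity: (15/23) -> -(23/15)
  reduce: (8/15)
  pull out 2: (2/15) = +1  (since 15 mod 8 = 7)
  pull out 2: (2/15) = +1  (since 15 mod 8 = 7)
  pull out 2: (2/15) = +1  (since 15 mod 8 = 7)
  (1/15) = 1
Product of signs = -1

-1


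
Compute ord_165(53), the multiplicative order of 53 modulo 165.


We want ord_165(53), the smallest k >= 1 with 53^k = 1 mod 165.
n = 165 = 3 * 5 * 11, phi(165) = 80; the order divides phi(n).
Divisors of 80: 1, 2, 4, 5, 8, 10, 16, 20, 40, 80
Repeated squaring mod 165: 53^1 = 53, 53^2 = 4, 53^4 = 16, 53^8 = 91, 53^16 = 31, 53^32 = 136, 53^64 = 16
Test divisors in increasing order:
  k=1: 53^1 = 53 mod 165
  k=2: 53^2 = 4 mod 165
  k=4: 53^4 = 16 mod 165
  k=5: 53^5 = 16 * 53 = 23 mod 165
  k=8: 53^8 = 91 mod 165
  k=10: 53^10 = 91 * 4 = 34 mod 165
  k=16: 53^16 = 31 mod 165
  k=20: 53^20 = 31 * 16 = 1 mod 165  <- first divisor giving 1
Order = 20

20


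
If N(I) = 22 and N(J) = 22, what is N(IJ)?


N(IJ) = N(I) * N(J)
= 22 * 22
= 484

484


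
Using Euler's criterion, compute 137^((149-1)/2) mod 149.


p = 149 is prime and the exponent is (p-1)/2 = 74, so by Euler's criterion 137^74 = (137/149) = +1 or -1 mod 149.
Compute by square-and-multiply:
  74 = 64 + 8 + 2 (binary 1001010)
  Repeated squaring mod 149: 137^1 = 137, 137^2 = 144, 137^4 = 25, 137^8 = 29, 137^16 = 96, 137^32 = 127, 137^64 = 37
  137^74 = 137^64 * 137^8 * 137^2 = 37 * 29 * 144 mod 149
    37 * 29 = 1073 = 30 mod 149
    30 * 144 = 4320 = 148 mod 149
  137^74 = 148 mod 149
Result 148 = p - 1 = -1 mod 149: 137 is a quadratic non-residue mod 149. As a residue in [0, p-1] the value is 148.
137^74 mod 149 = 148

148


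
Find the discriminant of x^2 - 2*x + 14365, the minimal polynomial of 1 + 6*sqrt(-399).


The element 1 + 6*sqrt(-399) has minimal polynomial:
x^2 - 2*x + 14365
Discriminant = (-2)^2 - 4*(14365)
= 4 - 57460
= -57456

-57456


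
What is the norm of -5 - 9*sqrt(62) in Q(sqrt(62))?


N(a + b*sqrt(d)) = a^2 - d*b^2
= (-5)^2 - (62)*(-9)^2
= 25 - 5022
= -4997

-4997


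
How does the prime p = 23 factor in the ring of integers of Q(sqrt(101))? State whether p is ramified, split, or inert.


K = Q(sqrt(101)). Since d mod 4 = 1, disc(K) = 101.
Check p | disc: 101 mod 23 = 9.
p does not divide disc. Compute Legendre symbol (d/p):
9^((23-1)/2) mod 23 = 1
(d/p) = 1, so p splits: (p) = P*P' with e=1, f=1, g=2.
Therefore p is split.

split


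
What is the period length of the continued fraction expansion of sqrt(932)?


Run the CF algorithm for sqrt(932).
a_0 = floor(sqrt(932)) = 30; set m_0=0, q_0=1.
Recurrence: m' = q*a - m,  q' = (d - m'^2)/q,  a' = floor((a_0 + m')/q').
  step 1: m=30, q=32, a=1
  step 2: m=2, q=29, a=1
  step 3: m=27, q=7, a=8
  step 4: m=29, q=13, a=4
  step 5: m=23, q=31, a=1
  step 6: m=8, q=28, a=1
  step 7: m=20, q=19, a=2
  step 8: m=18, q=32, a=1
  step 9: m=14, q=23, a=1
  step 10: m=9, q=37, a=1
  step 11: m=28, q=4, a=14
  step 12: m=28, q=37, a=1
  step 13: m=9, q=23, a=1
  step 14: m=14, q=32, a=1
  step 15: m=18, q=19, a=2
  step 16: m=20, q=28, a=1
  step 17: m=8, q=31, a=1
  step 18: m=23, q=13, a=4
  step 19: m=29, q=7, a=8
  step 20: m=27, q=29, a=1
  step 21: m=2, q=32, a=1
  step 22: m=30, q=1, a=60
a_22 = 2*a_0 = 60, so the period closes here.
sqrt(932) = [30; 1, 1, 8, 4, 1, 1, 2, 1, 1, 1, 14, 1, 1, 1, 2, 1, 1, 4, 8, 1, 1, 60]
Period length = 22

22


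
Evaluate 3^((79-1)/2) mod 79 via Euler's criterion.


p = 79 is prime and the exponent is (p-1)/2 = 39, so by Euler's criterion 3^39 = (3/79) = +1 or -1 mod 79.
Compute by square-and-multiply:
  39 = 32 + 4 + 2 + 1 (binary 100111)
  Repeated squaring mod 79: 3^1 = 3, 3^2 = 9, 3^4 = 2, 3^8 = 4, 3^16 = 16, 3^32 = 19
  3^39 = 3^32 * 3^4 * 3^2 * 3^1 = 19 * 2 * 9 * 3 mod 79
    19 * 2 = 38 = 38 mod 79
    38 * 9 = 342 = 26 mod 79
    26 * 3 = 78 = 78 mod 79
  3^39 = 78 mod 79
Result 78 = p - 1 = -1 mod 79: 3 is a quadratic non-residue mod 79. As a residue in [0, p-1] the value is 78.
3^39 mod 79 = 78

78


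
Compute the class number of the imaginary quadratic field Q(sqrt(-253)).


K = Q(sqrt(-253)). d mod 4 = 3, so D = disc(K) = 4d = -1012
h(K) equals the number of primitive reduced positive-definite forms (a, b, c) = a*x^2 + b*x*y + c*y^2 with b^2 - 4ac = D,
where reduced means |b| <= a <= c, with b >= 0 whenever |b| = a or a = c, and primitive means gcd(a, b, c) = 1.
Reduced forces 3a^2 <= |D| = 1012, so 1 <= a <= 18; b must have the parity of D, and c = (b^2 - D)/(4a) must be an integer >= a.
Enumerate a = 1..18, b in [-a, a]:
  a=1: (1, 0, 253)  [1]
  a=2: (2, 2, 127)  [1]
  a=3..10: none
  a=11: (11, 0, 23)  [1]
  a=12..16: none
  a=17: (17, 12, 17)  [1]
  a=18: none
Total reduced forms: 1 + 1 + 1 + 1 = 4
h = 4

4


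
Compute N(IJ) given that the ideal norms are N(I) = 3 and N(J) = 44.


N(IJ) = N(I) * N(J)
= 3 * 44
= 132

132


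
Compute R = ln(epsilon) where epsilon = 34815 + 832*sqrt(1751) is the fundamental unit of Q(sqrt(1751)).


epsilon = 34815 + 832*sqrt(1751)
= 69630.0000
R = ln(69630.0000)
= 11.1510

11.1510


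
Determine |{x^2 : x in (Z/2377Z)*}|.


For prime p, the number of non-zero quadratic residues is (p-1)/2.
= (2377-1)/2
= 1188

1188


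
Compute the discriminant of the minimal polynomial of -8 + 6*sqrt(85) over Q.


The element -8 + 6*sqrt(85) has minimal polynomial:
x^2 + 16*x - 2996
Discriminant = (16)^2 - 4*(-2996)
= 256 + 11984
= 12240

12240


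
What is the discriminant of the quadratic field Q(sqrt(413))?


For K = Q(sqrt(d)) with d squarefree: disc(K) = d if d = 1 mod 4, and disc(K) = 4d if d = 2 or 3 mod 4.
Here d = 413, and d mod 4 = 1.
d = 1 mod 4 (O_K = Z[(1+sqrt(d))/2]), so disc(K) = d = 413

413


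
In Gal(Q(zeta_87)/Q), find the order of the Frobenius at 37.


The Frobenius at p in Gal(Q(zeta_n)/Q) = (Z/nZ)* is the class of p, so its order is ord_87(37), the smallest k >= 1 with 37^k = 1 mod 87.
n = 87 = 3 * 29, phi(87) = 56; the order divides phi(n).
Divisors of 56: 1, 2, 4, 7, 8, 14, 28, 56
Repeated squaring mod 87: 37^1 = 37, 37^2 = 64, 37^4 = 7, 37^8 = 49, 37^16 = 52, 37^32 = 7
Test divisors in increasing order:
  k=1: 37^1 = 37 mod 87
  k=2: 37^2 = 64 mod 87
  k=4: 37^4 = 7 mod 87
  k=7: 37^7 = 7 * 64 * 37 = 46 mod 87
  k=8: 37^8 = 49 mod 87
  k=14: 37^14 = 49 * 7 * 64 = 28 mod 87
  k=28: 37^28 = 52 * 49 * 7 = 1 mod 87  <- first divisor giving 1
Order = 28

28


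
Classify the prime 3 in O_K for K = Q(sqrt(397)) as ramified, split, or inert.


K = Q(sqrt(397)). Since d mod 4 = 1, disc(K) = 397.
Check p | disc: 397 mod 3 = 1.
p does not divide disc. Compute Legendre symbol (d/p):
1^((3-1)/2) mod 3 = 1
(d/p) = 1, so p splits: (p) = P*P' with e=1, f=1, g=2.
Therefore p is split.

split


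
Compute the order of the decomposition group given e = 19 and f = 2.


|D_P| = e * f
= 19 * 2
= 38

38


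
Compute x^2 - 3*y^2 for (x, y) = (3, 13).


x^2 - d*y^2
= 3^2 - 3*13^2
= 9 - 507
= -498

-498


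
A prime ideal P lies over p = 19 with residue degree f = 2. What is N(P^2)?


N(P^a) = p^(a*f)
= 19^(2*2)
= 19^4
= 130321

130321


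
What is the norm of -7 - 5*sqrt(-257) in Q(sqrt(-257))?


N(a + b*sqrt(d)) = a^2 - d*b^2
= (-7)^2 - (-257)*(-5)^2
= 49 + 6425
= 6474

6474


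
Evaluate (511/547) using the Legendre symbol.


p = 547 is prime, so compute (511/547) with the reciprocity algorithm (Jacobi-symbol steps: pull out 2s via (2/n), flip via reciprocity, reduce):
  reciprocity: (511/547) -> -(547/511)
  reduce: (36/511)
  pull out 2: (2/511) = +1  (since 511 mod 8 = 7)
  pull out 2: (2/511) = +1  (since 511 mod 8 = 7)
  reciprocity: (9/511) -> +(511/9)
  reduce: (7/9)
  reciprocity: (7/9) -> +(9/7)
  reduce: (2/7)
  pull out 2: (2/7) = +1  (since 7 mod 8 = 7)
  (1/7) = 1
Product of signs = -1
(511/547) = -1

-1


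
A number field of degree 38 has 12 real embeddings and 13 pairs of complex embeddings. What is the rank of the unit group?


By Dirichlet's unit theorem:
rank = r1 + r2 - 1
= 12 + 13 - 1
= 24

24


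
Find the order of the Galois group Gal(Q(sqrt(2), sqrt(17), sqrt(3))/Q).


The 3 square roots of distinct primes are multiplicatively independent over Q,
so [K:Q] = 2^3 and Gal(K/Q) is isomorphic to (Z/2Z)^3.
|Gal| = 2^3 = 8

8


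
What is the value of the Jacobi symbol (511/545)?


Compute (511/545) via quadratic reciprocity:
  reciprocity: (511/545) -> +(545/511)
  reduce: (34/511)
  pull out 2: (2/511) = +1  (since 511 mod 8 = 7)
  reciprocity: (17/511) -> +(511/17)
  reduce: (1/17)
  (1/17) = 1
Product of signs = 1

1


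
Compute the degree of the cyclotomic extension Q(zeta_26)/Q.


The degree equals Euler's totient phi(26).
26 = 2 * 13
phi(26) = 12

12


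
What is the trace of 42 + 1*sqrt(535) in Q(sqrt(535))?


Tr(a + b*sqrt(d)) = (a + b*sqrt(d)) + (a - b*sqrt(d)) = 2a
= 2 * (42)
= 84

84


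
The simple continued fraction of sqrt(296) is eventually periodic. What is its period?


Run the CF algorithm for sqrt(296).
a_0 = floor(sqrt(296)) = 17; set m_0=0, q_0=1.
Recurrence: m' = q*a - m,  q' = (d - m'^2)/q,  a' = floor((a_0 + m')/q').
  step 1: m=17, q=7, a=4
  step 2: m=11, q=25, a=1
  step 3: m=14, q=4, a=7
  step 4: m=14, q=25, a=1
  step 5: m=11, q=7, a=4
  step 6: m=17, q=1, a=34
a_6 = 2*a_0 = 34, so the period closes here.
sqrt(296) = [17; 4, 1, 7, 1, 4, 34]
Period length = 6

6


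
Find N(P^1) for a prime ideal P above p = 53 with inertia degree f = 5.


N(P^a) = p^(a*f)
= 53^(1*5)
= 53^5
= 418195493

418195493


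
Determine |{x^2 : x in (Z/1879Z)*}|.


For prime p, the number of non-zero quadratic residues is (p-1)/2.
= (1879-1)/2
= 939

939


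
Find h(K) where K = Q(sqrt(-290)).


K = Q(sqrt(-290)). d mod 4 = 2, so D = disc(K) = 4d = -1160
h(K) equals the number of primitive reduced positive-definite forms (a, b, c) = a*x^2 + b*x*y + c*y^2 with b^2 - 4ac = D,
where reduced means |b| <= a <= c, with b >= 0 whenever |b| = a or a = c, and primitive means gcd(a, b, c) = 1.
Reduced forces 3a^2 <= |D| = 1160, so 1 <= a <= 19; b must have the parity of D, and c = (b^2 - D)/(4a) must be an integer >= a.
Enumerate a = 1..19, b in [-a, a]:
  a=1: (1, 0, 290)  [1]
  a=2: (2, 0, 145)  [1]
  a=3: (3, -2, 97), (3, 2, 97)  [2]
  a=4: none
  a=5: (5, 0, 58)  [1]
  a=6: (6, -4, 49), (6, 4, 49)  [2]
  a=7: (7, -4, 42), (7, 4, 42)  [2]
  a=8: none
  a=9: (9, -8, 34), (9, 8, 34)  [2]
  a=10: (10, 0, 29)  [1]
  a=11..12: none
  a=13: (13, -6, 23), (13, 6, 23)  [2]
  a=14: (14, -4, 21), (14, 4, 21)  [2]
  a=15: (15, -10, 21), (15, 10, 21)  [2]
  a=16: none
  a=17: (17, -8, 18), (17, 8, 18)  [2]
  a=18..19: none
Total reduced forms: 1 + 1 + 2 + 1 + 2 + 2 + 2 + 1 + 2 + 2 + 2 + 2 = 20
h = 20

20


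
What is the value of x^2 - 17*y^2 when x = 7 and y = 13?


x^2 - d*y^2
= 7^2 - 17*13^2
= 49 - 2873
= -2824

-2824


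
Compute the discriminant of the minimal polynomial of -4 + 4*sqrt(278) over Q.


The element -4 + 4*sqrt(278) has minimal polynomial:
x^2 + 8*x - 4432
Discriminant = (8)^2 - 4*(-4432)
= 64 + 17728
= 17792

17792


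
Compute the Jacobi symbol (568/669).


Compute (568/669) via quadratic reciprocity:
  pull out 2: (2/669) = -1  (since 669 mod 8 = 5)
  pull out 2: (2/669) = -1  (since 669 mod 8 = 5)
  pull out 2: (2/669) = -1  (since 669 mod 8 = 5)
  reciprocity: (71/669) -> +(669/71)
  reduce: (30/71)
  pull out 2: (2/71) = +1  (since 71 mod 8 = 7)
  reciprocity: (15/71) -> -(71/15)
  reduce: (11/15)
  reciprocity: (11/15) -> -(15/11)
  reduce: (4/11)
  pull out 2: (2/11) = -1  (since 11 mod 8 = 3)
  pull out 2: (2/11) = -1  (since 11 mod 8 = 3)
  (1/11) = 1
Product of signs = -1

-1


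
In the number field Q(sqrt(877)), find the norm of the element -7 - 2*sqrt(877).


N(a + b*sqrt(d)) = a^2 - d*b^2
= (-7)^2 - (877)*(-2)^2
= 49 - 3508
= -3459

-3459


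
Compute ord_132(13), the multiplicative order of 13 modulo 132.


We want ord_132(13), the smallest k >= 1 with 13^k = 1 mod 132.
n = 132 = 2^2 * 3 * 11, phi(132) = 40; the order divides phi(n).
Divisors of 40: 1, 2, 4, 5, 8, 10, 20, 40
Repeated squaring mod 132: 13^1 = 13, 13^2 = 37, 13^4 = 49, 13^8 = 25, 13^16 = 97, 13^32 = 37
Test divisors in increasing order:
  k=1: 13^1 = 13 mod 132
  k=2: 13^2 = 37 mod 132
  k=4: 13^4 = 49 mod 132
  k=5: 13^5 = 49 * 13 = 109 mod 132
  k=8: 13^8 = 25 mod 132
  k=10: 13^10 = 25 * 37 = 1 mod 132  <- first divisor giving 1
Order = 10

10


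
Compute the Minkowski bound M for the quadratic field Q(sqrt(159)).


d = 159, d mod 4 = 3, so disc(K) = 4d = 636; |disc(K)| = 636
Real quadratic field, so n = 2, s = r2 = 0, r1 = 2
M = (n!/n^n) * (4/pi)^s * sqrt(|disc(K)|) = (2!/2^2) * (4/pi)^0 * sqrt(636)
= 0.5 * 1.000000 * 25.219040
= 12.6095

12.6095


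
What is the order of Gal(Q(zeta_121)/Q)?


|Gal(Q(zeta_121)/Q)| = phi(121)
= 110

110


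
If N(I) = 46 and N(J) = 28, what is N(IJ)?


N(IJ) = N(I) * N(J)
= 46 * 28
= 1288

1288


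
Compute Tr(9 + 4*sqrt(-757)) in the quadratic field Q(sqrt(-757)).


Tr(a + b*sqrt(d)) = (a + b*sqrt(d)) + (a - b*sqrt(d)) = 2a
= 2 * (9)
= 18

18


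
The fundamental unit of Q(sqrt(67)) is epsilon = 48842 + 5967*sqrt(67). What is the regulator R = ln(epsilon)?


epsilon = 48842 + 5967*sqrt(67)
= 97684.0000
R = ln(97684.0000)
= 11.4895

11.4895


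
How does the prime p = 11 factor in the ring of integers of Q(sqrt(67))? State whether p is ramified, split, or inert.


K = Q(sqrt(67)). Since d mod 4 = 3, disc(K) = 268.
Check p | disc: 268 mod 11 = 4.
p does not divide disc. Compute Legendre symbol (d/p):
1^((11-1)/2) mod 11 = 1
(d/p) = 1, so p splits: (p) = P*P' with e=1, f=1, g=2.
Therefore p is split.

split


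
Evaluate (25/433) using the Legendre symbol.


p = 433 is prime, so compute (25/433) with the reciprocity algorithm (Jacobi-symbol steps: pull out 2s via (2/n), flip via reciprocity, reduce):
  reciprocity: (25/433) -> +(433/25)
  reduce: (8/25)
  pull out 2: (2/25) = +1  (since 25 mod 8 = 1)
  pull out 2: (2/25) = +1  (since 25 mod 8 = 1)
  pull out 2: (2/25) = +1  (since 25 mod 8 = 1)
  (1/25) = 1
Product of signs = 1
(25/433) = 1

1


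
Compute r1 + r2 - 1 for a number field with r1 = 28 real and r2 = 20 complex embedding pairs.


By Dirichlet's unit theorem:
rank = r1 + r2 - 1
= 28 + 20 - 1
= 47

47


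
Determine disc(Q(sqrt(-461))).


For K = Q(sqrt(d)) with d squarefree: disc(K) = d if d = 1 mod 4, and disc(K) = 4d if d = 2 or 3 mod 4.
Here d = -461, and d mod 4 = 3.
d = 3 mod 4, not 1 (O_K = Z[sqrt(d)]), so disc(K) = 4d = 4 * (-461) = -1844

-1844


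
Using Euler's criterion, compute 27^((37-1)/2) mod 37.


p = 37 is prime and the exponent is (p-1)/2 = 18, so by Euler's criterion 27^18 = (27/37) = +1 or -1 mod 37.
Compute by square-and-multiply:
  18 = 16 + 2 (binary 10010)
  Repeated squaring mod 37: 27^1 = 27, 27^2 = 26, 27^4 = 10, 27^8 = 26, 27^16 = 10
  27^18 = 27^16 * 27^2 = 10 * 26 mod 37
    10 * 26 = 260 = 1 mod 37
  27^18 = 1 mod 37
Result 1: 27 is a quadratic residue mod 37.
27^18 mod 37 = 1

1


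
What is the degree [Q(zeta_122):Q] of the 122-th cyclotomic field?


The degree equals Euler's totient phi(122).
122 = 2 * 61
phi(122) = 60

60


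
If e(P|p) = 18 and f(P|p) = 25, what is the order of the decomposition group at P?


|D_P| = e * f
= 18 * 25
= 450

450


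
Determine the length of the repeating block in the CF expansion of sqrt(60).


Run the CF algorithm for sqrt(60).
a_0 = floor(sqrt(60)) = 7; set m_0=0, q_0=1.
Recurrence: m' = q*a - m,  q' = (d - m'^2)/q,  a' = floor((a_0 + m')/q').
  step 1: m=7, q=11, a=1
  step 2: m=4, q=4, a=2
  step 3: m=4, q=11, a=1
  step 4: m=7, q=1, a=14
a_4 = 2*a_0 = 14, so the period closes here.
sqrt(60) = [7; 1, 2, 1, 14]
Period length = 4

4
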